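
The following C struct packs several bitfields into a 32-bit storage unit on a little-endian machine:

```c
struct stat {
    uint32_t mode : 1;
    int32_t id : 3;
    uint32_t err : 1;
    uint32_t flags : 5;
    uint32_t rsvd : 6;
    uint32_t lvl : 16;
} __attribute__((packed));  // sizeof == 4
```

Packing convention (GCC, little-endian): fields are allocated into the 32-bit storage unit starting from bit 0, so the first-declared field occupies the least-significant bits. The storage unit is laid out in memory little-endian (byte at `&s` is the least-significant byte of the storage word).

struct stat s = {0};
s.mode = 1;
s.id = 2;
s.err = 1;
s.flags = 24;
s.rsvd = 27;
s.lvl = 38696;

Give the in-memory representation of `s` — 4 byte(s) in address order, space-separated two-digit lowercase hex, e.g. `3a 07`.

mode (1b) val=1 bits=0x1 at bit 0: 0x00000001
id (3b) val=2 bits=0x2 at bit 1: 0x00000005
err (1b) val=1 bits=0x1 at bit 4: 0x00000015
flags (5b) val=24 bits=0x18 at bit 5: 0x00000315
rsvd (6b) val=27 bits=0x1b at bit 10: 0x00006f15
lvl (16b) val=38696 bits=0x9728 at bit 16: 0x97286f15
word = 0x97286f15 → little-endian bytes:
  [0]=0x15  [1]=0x6f  [2]=0x28  [3]=0x97

15 6f 28 97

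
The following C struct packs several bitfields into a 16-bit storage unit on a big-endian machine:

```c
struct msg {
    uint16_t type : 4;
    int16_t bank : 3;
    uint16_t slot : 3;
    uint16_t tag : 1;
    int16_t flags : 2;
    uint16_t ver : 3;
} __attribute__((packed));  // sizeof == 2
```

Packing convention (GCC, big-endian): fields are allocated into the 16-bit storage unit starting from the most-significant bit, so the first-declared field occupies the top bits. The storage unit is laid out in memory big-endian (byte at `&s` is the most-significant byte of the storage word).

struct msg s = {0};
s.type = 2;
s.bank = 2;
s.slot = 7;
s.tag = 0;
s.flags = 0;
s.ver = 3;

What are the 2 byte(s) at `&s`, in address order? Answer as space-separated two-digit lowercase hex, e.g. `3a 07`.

type (4b) val=2 bits=0x2 at bit 12: 0x2000
bank (3b) val=2 bits=0x2 at bit 9: 0x2400
slot (3b) val=7 bits=0x7 at bit 6: 0x25c0
tag (1b) val=0 bits=0x0 at bit 5: 0x25c0
flags (2b) val=0 bits=0x0 at bit 3: 0x25c0
ver (3b) val=3 bits=0x3 at bit 0: 0x25c3
word = 0x25c3 → big-endian bytes:
  [0]=0x25  [1]=0xc3

25 c3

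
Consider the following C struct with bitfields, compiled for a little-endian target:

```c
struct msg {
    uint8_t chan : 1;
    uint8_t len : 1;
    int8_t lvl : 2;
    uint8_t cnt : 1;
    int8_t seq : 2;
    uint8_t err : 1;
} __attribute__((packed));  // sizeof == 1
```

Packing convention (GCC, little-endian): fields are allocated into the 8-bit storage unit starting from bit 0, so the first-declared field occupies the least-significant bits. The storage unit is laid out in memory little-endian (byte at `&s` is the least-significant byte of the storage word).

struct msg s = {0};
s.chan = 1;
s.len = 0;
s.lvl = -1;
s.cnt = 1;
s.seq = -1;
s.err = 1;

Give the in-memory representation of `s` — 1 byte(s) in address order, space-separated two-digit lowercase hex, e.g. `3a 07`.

fd

[0+:1] chan=1 & 0x1 = 0x1; word=0x01
[1+:1] len=0 & 0x1 = 0x0; word=0x01
[2+:2] lvl=-1 & 0x3 = 0x3; word=0x0d
[4+:1] cnt=1 & 0x1 = 0x1; word=0x1d
[5+:2] seq=-1 & 0x3 = 0x3; word=0x7d
[7+:1] err=1 & 0x1 = 0x1; word=0xfd
word = 0xfd → little-endian bytes:
  [0]=0xfd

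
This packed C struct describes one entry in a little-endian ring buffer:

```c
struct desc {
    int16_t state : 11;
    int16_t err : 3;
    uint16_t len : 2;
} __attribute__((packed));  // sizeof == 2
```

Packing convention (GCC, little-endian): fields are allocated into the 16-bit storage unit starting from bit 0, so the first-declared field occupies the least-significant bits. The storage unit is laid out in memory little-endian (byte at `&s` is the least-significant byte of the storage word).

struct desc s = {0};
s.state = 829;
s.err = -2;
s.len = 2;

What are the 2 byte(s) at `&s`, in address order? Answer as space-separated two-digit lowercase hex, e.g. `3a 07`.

[0+:11] state=829 & 0x7ff = 0x33d; word=0x033d
[11+:3] err=-2 & 0x7 = 0x6; word=0x333d
[14+:2] len=2 & 0x3 = 0x2; word=0xb33d
word = 0xb33d → little-endian bytes:
  [0]=0x3d  [1]=0xb3

3d b3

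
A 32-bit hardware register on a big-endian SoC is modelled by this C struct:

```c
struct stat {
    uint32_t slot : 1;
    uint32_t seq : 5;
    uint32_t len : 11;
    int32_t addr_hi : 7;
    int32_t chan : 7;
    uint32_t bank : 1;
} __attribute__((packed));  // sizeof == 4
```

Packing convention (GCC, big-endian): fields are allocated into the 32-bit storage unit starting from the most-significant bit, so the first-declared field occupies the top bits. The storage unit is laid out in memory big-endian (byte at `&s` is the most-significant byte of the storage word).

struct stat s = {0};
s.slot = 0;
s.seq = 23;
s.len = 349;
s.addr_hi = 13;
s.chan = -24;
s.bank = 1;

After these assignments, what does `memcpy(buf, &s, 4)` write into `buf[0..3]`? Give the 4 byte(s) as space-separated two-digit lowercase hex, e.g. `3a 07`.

slot:1 = 0 → 0x0 << 31 → word 0x00000000
seq:5 = 23 → 0x17 << 26 → word 0x5c000000
len:11 = 349 → 0x15d << 15 → word 0x5cae8000
addr_hi:7 = 13 → 0xd << 8 → word 0x5cae8d00
chan:7 = -24 → 0x68 << 1 → word 0x5cae8dd0
bank:1 = 1 → 0x1 << 0 → word 0x5cae8dd1
word = 0x5cae8dd1 → big-endian bytes:
  [0]=0x5c  [1]=0xae  [2]=0x8d  [3]=0xd1

5c ae 8d d1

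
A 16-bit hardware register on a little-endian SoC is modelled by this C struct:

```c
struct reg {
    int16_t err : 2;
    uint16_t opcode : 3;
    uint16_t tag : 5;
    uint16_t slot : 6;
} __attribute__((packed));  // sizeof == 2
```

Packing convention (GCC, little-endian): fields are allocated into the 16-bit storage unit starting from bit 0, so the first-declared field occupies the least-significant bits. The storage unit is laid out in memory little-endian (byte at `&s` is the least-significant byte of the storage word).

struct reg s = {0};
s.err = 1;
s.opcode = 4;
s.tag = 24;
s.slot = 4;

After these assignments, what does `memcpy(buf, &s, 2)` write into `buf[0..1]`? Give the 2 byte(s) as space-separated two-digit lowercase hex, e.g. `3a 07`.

[0+:2] err=1 & 0x3 = 0x1; word=0x0001
[2+:3] opcode=4 & 0x7 = 0x4; word=0x0011
[5+:5] tag=24 & 0x1f = 0x18; word=0x0311
[10+:6] slot=4 & 0x3f = 0x4; word=0x1311
word = 0x1311 → little-endian bytes:
  [0]=0x11  [1]=0x13

11 13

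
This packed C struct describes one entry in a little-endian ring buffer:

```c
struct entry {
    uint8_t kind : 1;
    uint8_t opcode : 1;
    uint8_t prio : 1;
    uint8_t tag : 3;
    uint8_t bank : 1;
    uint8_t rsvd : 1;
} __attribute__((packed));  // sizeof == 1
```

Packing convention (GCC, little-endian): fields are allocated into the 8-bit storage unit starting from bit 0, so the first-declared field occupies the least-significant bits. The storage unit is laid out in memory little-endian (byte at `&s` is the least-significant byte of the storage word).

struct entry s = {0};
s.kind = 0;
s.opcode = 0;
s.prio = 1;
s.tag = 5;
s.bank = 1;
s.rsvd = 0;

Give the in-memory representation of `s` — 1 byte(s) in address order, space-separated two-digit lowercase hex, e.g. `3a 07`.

kind (1b) val=0 bits=0x0 at bit 0: 0x00
opcode (1b) val=0 bits=0x0 at bit 1: 0x00
prio (1b) val=1 bits=0x1 at bit 2: 0x04
tag (3b) val=5 bits=0x5 at bit 3: 0x2c
bank (1b) val=1 bits=0x1 at bit 6: 0x6c
rsvd (1b) val=0 bits=0x0 at bit 7: 0x6c
word = 0x6c → little-endian bytes:
  [0]=0x6c

6c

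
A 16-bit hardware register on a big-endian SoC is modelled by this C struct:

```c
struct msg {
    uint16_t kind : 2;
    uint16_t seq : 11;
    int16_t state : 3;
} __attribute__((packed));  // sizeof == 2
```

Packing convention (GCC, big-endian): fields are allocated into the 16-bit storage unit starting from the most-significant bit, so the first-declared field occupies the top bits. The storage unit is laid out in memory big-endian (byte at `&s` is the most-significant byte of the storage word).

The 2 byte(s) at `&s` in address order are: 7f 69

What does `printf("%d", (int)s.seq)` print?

2029

[0]=0x7f [1]=0x69 (big-endian) → word 0x7f69
kind [14+:2] = (word>>14) & 0x3 = 1
seq [3+:11] = (word>>3) & 0x7ff = 2029  ←
state [0+:3] = (word>>0) & 0x7 = 1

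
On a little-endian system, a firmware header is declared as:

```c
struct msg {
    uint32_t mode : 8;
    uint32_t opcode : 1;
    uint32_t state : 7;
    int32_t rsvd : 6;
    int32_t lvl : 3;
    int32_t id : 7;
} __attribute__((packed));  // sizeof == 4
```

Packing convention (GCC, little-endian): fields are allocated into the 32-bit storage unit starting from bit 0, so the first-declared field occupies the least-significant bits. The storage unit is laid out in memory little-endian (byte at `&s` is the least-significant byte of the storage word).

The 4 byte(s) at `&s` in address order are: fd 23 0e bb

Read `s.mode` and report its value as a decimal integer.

[0]=0xfd [1]=0x23 [2]=0x0e [3]=0xbb (little-endian) → word 0xbb0e23fd
mode:8 @ bit 0 → (0xbb0e23fd>>0)&0xff = 0xfd  ←
opcode:1 @ bit 8 → (0xbb0e23fd>>8)&0x1 = 0x1
state:7 @ bit 9 → (0xbb0e23fd>>9)&0x7f = 0x11
rsvd:6 @ bit 16 → (0xbb0e23fd>>16)&0x3f = 0xe
lvl:3 @ bit 22 → (0xbb0e23fd>>22)&0x7 = 0x4
id:7 @ bit 25 → (0xbb0e23fd>>25)&0x7f = 0x5d

253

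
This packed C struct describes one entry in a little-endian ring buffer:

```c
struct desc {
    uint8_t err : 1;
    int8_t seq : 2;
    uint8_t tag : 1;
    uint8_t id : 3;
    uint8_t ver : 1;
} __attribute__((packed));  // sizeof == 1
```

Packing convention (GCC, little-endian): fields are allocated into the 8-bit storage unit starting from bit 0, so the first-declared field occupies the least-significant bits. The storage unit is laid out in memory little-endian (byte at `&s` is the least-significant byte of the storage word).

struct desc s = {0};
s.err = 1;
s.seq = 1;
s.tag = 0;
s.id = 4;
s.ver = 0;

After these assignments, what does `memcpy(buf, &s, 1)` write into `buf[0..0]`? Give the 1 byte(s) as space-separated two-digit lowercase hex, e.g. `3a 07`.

err (1b) val=1 bits=0x1 at bit 0: 0x01
seq (2b) val=1 bits=0x1 at bit 1: 0x03
tag (1b) val=0 bits=0x0 at bit 3: 0x03
id (3b) val=4 bits=0x4 at bit 4: 0x43
ver (1b) val=0 bits=0x0 at bit 7: 0x43
word = 0x43 → little-endian bytes:
  [0]=0x43

43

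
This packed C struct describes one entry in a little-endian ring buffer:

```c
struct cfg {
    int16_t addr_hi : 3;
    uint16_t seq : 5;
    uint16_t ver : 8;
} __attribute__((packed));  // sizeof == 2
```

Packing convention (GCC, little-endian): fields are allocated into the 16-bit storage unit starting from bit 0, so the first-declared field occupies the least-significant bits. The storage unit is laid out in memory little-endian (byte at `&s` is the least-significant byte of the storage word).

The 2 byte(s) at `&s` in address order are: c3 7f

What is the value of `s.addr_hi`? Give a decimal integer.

3

[0]=0xc3 [1]=0x7f (little-endian) → word 0x7fc3
addr_hi:3 @ bit 0 → (0x7fc3>>0)&0x7 = 0x3  ←
seq:5 @ bit 3 → (0x7fc3>>3)&0x1f = 0x18
ver:8 @ bit 8 → (0x7fc3>>8)&0xff = 0x7f
addr_hi signed 3b, MSB=0: value = 3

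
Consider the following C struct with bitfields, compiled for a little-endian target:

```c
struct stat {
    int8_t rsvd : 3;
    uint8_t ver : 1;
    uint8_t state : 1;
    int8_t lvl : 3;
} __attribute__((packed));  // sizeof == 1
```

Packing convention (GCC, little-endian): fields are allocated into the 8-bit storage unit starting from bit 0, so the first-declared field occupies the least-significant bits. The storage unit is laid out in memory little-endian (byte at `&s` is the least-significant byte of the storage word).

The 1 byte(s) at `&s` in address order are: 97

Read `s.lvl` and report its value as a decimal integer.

[0]=0x97 (little-endian) → word 0x97
rsvd [0+:3] = (word>>0) & 0x7 = 7
ver [3+:1] = (word>>3) & 0x1 = 0
state [4+:1] = (word>>4) & 0x1 = 1
lvl [5+:3] = (word>>5) & 0x7 = 4  ←
lvl signed 3b, MSB=1: 4 - 8 = -4

-4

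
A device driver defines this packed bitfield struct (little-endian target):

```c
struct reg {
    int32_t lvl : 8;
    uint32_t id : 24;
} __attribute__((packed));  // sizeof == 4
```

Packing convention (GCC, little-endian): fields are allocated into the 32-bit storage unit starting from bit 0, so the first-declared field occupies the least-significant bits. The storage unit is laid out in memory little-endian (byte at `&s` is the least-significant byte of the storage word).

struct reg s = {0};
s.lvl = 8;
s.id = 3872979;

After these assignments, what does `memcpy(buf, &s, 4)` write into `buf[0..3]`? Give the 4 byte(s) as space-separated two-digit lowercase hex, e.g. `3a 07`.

08 d3 18 3b

lvl:8 = 8 → 0x8 << 0 → word 0x00000008
id:24 = 3872979 → 0x3b18d3 << 8 → word 0x3b18d308
word = 0x3b18d308 → little-endian bytes:
  [0]=0x08  [1]=0xd3  [2]=0x18  [3]=0x3b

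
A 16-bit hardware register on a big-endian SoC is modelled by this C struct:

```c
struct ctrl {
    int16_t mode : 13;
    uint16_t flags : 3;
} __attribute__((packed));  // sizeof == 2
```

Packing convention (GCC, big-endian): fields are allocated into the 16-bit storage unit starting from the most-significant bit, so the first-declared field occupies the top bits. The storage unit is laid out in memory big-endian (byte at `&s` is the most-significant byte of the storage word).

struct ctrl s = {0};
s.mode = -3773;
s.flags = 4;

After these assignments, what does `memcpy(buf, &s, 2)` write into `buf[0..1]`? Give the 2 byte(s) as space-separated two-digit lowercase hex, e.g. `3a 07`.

mode:13 = -3773 → 0x1143 << 3 → word 0x8a18
flags:3 = 4 → 0x4 << 0 → word 0x8a1c
word = 0x8a1c → big-endian bytes:
  [0]=0x8a  [1]=0x1c

8a 1c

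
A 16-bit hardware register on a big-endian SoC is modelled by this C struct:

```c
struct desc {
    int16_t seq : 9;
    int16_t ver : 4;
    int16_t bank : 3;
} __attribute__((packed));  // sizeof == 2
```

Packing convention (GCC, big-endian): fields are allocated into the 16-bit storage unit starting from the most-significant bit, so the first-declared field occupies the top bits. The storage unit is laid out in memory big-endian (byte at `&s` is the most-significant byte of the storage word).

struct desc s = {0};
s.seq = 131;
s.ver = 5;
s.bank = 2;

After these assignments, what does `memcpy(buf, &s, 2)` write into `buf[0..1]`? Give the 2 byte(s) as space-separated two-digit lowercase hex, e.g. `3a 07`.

41 aa

seq (9b) val=131 bits=0x83 at bit 7: 0x4180
ver (4b) val=5 bits=0x5 at bit 3: 0x41a8
bank (3b) val=2 bits=0x2 at bit 0: 0x41aa
word = 0x41aa → big-endian bytes:
  [0]=0x41  [1]=0xaa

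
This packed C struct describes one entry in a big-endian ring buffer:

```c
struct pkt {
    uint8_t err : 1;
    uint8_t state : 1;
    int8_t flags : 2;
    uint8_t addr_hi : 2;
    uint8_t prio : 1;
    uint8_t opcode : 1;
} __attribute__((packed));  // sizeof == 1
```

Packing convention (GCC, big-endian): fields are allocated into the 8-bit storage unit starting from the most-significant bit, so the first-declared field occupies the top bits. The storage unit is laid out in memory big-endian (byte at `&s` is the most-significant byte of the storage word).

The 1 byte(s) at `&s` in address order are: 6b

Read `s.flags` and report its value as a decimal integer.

-2

[0]=0x6b (big-endian) → word 0x6b
err [7+:1] = (word>>7) & 0x1 = 0
state [6+:1] = (word>>6) & 0x1 = 1
flags [4+:2] = (word>>4) & 0x3 = 2  ←
addr_hi [2+:2] = (word>>2) & 0x3 = 2
prio [1+:1] = (word>>1) & 0x1 = 1
opcode [0+:1] = (word>>0) & 0x1 = 1
flags signed 2b, MSB=1: 2 - 4 = -2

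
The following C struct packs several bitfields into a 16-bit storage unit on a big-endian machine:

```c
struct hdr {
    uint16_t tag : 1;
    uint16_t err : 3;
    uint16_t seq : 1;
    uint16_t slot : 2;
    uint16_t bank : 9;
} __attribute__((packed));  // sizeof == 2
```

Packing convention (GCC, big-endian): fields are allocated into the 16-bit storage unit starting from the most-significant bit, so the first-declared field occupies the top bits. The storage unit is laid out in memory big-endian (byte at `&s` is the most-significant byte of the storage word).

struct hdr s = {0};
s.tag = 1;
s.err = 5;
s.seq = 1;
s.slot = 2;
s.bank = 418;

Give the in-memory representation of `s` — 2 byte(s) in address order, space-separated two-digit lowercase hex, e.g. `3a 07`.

tag (1b) val=1 bits=0x1 at bit 15: 0x8000
err (3b) val=5 bits=0x5 at bit 12: 0xd000
seq (1b) val=1 bits=0x1 at bit 11: 0xd800
slot (2b) val=2 bits=0x2 at bit 9: 0xdc00
bank (9b) val=418 bits=0x1a2 at bit 0: 0xdda2
word = 0xdda2 → big-endian bytes:
  [0]=0xdd  [1]=0xa2

dd a2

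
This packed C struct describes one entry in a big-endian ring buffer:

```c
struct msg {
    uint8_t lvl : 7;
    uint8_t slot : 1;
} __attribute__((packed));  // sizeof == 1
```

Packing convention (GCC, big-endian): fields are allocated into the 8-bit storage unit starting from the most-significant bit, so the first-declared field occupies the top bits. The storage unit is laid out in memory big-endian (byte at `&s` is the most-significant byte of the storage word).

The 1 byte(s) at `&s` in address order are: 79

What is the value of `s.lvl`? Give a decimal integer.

60

[0]=0x79 (big-endian) → word 0x79
lvl [1+:7] = (word>>1) & 0x7f = 60  ←
slot [0+:1] = (word>>0) & 0x1 = 1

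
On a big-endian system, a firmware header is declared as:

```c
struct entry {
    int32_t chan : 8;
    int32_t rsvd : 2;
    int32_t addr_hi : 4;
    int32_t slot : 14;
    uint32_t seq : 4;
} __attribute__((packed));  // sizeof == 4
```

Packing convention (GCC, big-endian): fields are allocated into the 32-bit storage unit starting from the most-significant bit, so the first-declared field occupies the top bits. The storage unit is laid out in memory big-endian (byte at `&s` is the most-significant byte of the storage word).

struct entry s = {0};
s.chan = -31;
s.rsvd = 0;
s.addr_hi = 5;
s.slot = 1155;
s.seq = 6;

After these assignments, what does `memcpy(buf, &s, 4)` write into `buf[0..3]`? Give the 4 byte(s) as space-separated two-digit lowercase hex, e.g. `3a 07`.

chan (8b) val=-31 bits=0xe1 at bit 24: 0xe1000000
rsvd (2b) val=0 bits=0x0 at bit 22: 0xe1000000
addr_hi (4b) val=5 bits=0x5 at bit 18: 0xe1140000
slot (14b) val=1155 bits=0x483 at bit 4: 0xe1144830
seq (4b) val=6 bits=0x6 at bit 0: 0xe1144836
word = 0xe1144836 → big-endian bytes:
  [0]=0xe1  [1]=0x14  [2]=0x48  [3]=0x36

e1 14 48 36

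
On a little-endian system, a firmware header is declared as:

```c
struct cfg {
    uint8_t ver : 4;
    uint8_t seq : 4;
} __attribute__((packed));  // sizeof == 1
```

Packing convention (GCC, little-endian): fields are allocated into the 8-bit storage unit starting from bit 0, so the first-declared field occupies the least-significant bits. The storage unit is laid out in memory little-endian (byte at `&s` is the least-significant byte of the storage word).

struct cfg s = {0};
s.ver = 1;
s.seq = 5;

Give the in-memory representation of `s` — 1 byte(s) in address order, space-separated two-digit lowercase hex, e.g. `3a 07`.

51

[0+:4] ver=1 & 0xf = 0x1; word=0x01
[4+:4] seq=5 & 0xf = 0x5; word=0x51
word = 0x51 → little-endian bytes:
  [0]=0x51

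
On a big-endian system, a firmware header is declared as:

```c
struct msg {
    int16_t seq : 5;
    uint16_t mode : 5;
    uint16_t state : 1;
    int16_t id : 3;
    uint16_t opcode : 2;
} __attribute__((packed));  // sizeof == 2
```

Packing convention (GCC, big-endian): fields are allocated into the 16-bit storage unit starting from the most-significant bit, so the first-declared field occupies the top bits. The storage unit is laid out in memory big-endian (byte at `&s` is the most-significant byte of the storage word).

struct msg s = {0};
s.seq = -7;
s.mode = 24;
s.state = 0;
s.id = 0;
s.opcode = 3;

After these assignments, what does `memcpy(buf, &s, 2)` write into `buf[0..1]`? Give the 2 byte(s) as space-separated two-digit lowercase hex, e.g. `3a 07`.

ce 03

seq:5 = -7 → 0x19 << 11 → word 0xc800
mode:5 = 24 → 0x18 << 6 → word 0xce00
state:1 = 0 → 0x0 << 5 → word 0xce00
id:3 = 0 → 0x0 << 2 → word 0xce00
opcode:2 = 3 → 0x3 << 0 → word 0xce03
word = 0xce03 → big-endian bytes:
  [0]=0xce  [1]=0x03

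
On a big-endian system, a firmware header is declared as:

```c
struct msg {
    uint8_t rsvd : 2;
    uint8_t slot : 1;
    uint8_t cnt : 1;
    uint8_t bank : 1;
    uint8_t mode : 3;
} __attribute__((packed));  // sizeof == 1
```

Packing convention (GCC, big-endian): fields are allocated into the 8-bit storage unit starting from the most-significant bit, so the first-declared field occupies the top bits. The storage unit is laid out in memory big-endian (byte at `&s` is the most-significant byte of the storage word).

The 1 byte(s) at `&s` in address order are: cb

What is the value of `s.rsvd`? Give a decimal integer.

[0]=0xcb (big-endian) → word 0xcb
rsvd:2 @ bit 6 → (0xcb>>6)&0x3 = 0x3  ←
slot:1 @ bit 5 → (0xcb>>5)&0x1 = 0x0
cnt:1 @ bit 4 → (0xcb>>4)&0x1 = 0x0
bank:1 @ bit 3 → (0xcb>>3)&0x1 = 0x1
mode:3 @ bit 0 → (0xcb>>0)&0x7 = 0x3

3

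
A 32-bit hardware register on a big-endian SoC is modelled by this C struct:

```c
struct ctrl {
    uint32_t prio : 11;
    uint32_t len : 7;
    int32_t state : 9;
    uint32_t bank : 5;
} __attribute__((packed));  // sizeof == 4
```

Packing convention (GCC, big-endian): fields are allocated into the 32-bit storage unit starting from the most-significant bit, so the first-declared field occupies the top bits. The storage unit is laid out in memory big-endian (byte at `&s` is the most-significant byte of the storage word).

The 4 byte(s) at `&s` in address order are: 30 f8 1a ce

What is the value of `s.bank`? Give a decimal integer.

14

[0]=0x30 [1]=0xf8 [2]=0x1a [3]=0xce (big-endian) → word 0x30f81ace
prio:11 @ bit 21 → (0x30f81ace>>21)&0x7ff = 0x187
len:7 @ bit 14 → (0x30f81ace>>14)&0x7f = 0x60
state:9 @ bit 5 → (0x30f81ace>>5)&0x1ff = 0xd6
bank:5 @ bit 0 → (0x30f81ace>>0)&0x1f = 0xe  ←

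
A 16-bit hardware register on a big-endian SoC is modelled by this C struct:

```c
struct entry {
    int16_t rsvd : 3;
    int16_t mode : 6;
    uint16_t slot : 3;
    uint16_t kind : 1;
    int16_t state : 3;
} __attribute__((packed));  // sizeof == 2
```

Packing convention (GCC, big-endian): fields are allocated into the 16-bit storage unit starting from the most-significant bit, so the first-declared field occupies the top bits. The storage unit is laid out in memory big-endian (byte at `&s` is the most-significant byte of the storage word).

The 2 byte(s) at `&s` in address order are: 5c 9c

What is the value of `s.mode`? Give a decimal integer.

-7

[0]=0x5c [1]=0x9c (big-endian) → word 0x5c9c
rsvd:3 @ bit 13 → (0x5c9c>>13)&0x7 = 0x2
mode:6 @ bit 7 → (0x5c9c>>7)&0x3f = 0x39  ←
slot:3 @ bit 4 → (0x5c9c>>4)&0x7 = 0x1
kind:1 @ bit 3 → (0x5c9c>>3)&0x1 = 0x1
state:3 @ bit 0 → (0x5c9c>>0)&0x7 = 0x4
mode signed 6b, MSB=1: 57 - 64 = -7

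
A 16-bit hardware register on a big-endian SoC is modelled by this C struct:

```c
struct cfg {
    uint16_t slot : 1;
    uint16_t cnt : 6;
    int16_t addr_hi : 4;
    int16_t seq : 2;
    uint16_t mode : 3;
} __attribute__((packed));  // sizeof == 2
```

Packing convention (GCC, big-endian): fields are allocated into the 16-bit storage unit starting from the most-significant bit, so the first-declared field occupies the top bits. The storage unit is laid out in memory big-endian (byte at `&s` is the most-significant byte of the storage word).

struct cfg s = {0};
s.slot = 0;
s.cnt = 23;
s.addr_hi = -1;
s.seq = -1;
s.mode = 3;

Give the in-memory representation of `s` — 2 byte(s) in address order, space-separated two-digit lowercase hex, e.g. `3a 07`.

slot (1b) val=0 bits=0x0 at bit 15: 0x0000
cnt (6b) val=23 bits=0x17 at bit 9: 0x2e00
addr_hi (4b) val=-1 bits=0xf at bit 5: 0x2fe0
seq (2b) val=-1 bits=0x3 at bit 3: 0x2ff8
mode (3b) val=3 bits=0x3 at bit 0: 0x2ffb
word = 0x2ffb → big-endian bytes:
  [0]=0x2f  [1]=0xfb

2f fb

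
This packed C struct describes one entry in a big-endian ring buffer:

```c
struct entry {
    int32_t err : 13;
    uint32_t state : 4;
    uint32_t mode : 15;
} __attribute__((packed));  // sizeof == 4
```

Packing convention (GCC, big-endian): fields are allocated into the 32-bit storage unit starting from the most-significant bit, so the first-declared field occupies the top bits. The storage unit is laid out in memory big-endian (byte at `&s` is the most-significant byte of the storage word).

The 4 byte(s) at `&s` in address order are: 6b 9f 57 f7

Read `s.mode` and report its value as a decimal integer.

[0]=0x6b [1]=0x9f [2]=0x57 [3]=0xf7 (big-endian) → word 0x6b9f57f7
err:13 @ bit 19 → (0x6b9f57f7>>19)&0x1fff = 0xd73
state:4 @ bit 15 → (0x6b9f57f7>>15)&0xf = 0xe
mode:15 @ bit 0 → (0x6b9f57f7>>0)&0x7fff = 0x57f7  ←

22519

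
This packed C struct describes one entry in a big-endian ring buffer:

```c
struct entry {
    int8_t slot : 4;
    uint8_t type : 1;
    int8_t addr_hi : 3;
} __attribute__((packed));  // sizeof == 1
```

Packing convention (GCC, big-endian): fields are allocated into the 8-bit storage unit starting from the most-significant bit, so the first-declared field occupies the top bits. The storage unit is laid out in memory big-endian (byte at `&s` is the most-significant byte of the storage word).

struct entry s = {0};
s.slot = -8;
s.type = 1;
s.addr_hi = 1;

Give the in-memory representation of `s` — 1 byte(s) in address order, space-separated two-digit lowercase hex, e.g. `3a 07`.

[4+:4] slot=-8 & 0xf = 0x8; word=0x80
[3+:1] type=1 & 0x1 = 0x1; word=0x88
[0+:3] addr_hi=1 & 0x7 = 0x1; word=0x89
word = 0x89 → big-endian bytes:
  [0]=0x89

89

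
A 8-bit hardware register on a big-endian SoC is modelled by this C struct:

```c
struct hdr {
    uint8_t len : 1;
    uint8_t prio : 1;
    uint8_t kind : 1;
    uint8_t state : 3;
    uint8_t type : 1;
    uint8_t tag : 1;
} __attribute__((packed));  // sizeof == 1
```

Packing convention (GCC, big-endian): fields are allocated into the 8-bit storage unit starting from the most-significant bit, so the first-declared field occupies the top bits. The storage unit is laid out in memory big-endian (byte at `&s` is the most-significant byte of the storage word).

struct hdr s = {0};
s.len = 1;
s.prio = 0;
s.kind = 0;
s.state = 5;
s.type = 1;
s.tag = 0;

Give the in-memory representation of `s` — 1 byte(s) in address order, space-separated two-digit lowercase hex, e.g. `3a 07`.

len:1 = 1 → 0x1 << 7 → word 0x80
prio:1 = 0 → 0x0 << 6 → word 0x80
kind:1 = 0 → 0x0 << 5 → word 0x80
state:3 = 5 → 0x5 << 2 → word 0x94
type:1 = 1 → 0x1 << 1 → word 0x96
tag:1 = 0 → 0x0 << 0 → word 0x96
word = 0x96 → big-endian bytes:
  [0]=0x96

96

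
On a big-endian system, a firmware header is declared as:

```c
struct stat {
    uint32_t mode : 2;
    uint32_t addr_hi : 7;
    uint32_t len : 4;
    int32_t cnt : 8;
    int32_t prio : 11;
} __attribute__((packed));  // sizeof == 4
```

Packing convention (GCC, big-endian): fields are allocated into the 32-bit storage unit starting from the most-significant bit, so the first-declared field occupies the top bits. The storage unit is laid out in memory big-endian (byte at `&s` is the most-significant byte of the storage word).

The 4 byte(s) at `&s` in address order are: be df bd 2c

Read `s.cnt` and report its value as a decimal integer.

-9

[0]=0xbe [1]=0xdf [2]=0xbd [3]=0x2c (big-endian) → word 0xbedfbd2c
mode:2 @ bit 30 → (0xbedfbd2c>>30)&0x3 = 0x2
addr_hi:7 @ bit 23 → (0xbedfbd2c>>23)&0x7f = 0x7d
len:4 @ bit 19 → (0xbedfbd2c>>19)&0xf = 0xb
cnt:8 @ bit 11 → (0xbedfbd2c>>11)&0xff = 0xf7  ←
prio:11 @ bit 0 → (0xbedfbd2c>>0)&0x7ff = 0x52c
cnt signed 8b, MSB=1: 247 - 256 = -9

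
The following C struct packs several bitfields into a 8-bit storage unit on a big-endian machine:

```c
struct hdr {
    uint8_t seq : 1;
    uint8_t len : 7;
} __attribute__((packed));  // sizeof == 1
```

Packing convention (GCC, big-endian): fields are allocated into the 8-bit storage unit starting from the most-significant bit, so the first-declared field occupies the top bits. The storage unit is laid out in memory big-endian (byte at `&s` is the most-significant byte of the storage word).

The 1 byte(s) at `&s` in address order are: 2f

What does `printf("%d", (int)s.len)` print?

[0]=0x2f (big-endian) → word 0x2f
seq [7+:1] = (word>>7) & 0x1 = 0
len [0+:7] = (word>>0) & 0x7f = 47  ←

47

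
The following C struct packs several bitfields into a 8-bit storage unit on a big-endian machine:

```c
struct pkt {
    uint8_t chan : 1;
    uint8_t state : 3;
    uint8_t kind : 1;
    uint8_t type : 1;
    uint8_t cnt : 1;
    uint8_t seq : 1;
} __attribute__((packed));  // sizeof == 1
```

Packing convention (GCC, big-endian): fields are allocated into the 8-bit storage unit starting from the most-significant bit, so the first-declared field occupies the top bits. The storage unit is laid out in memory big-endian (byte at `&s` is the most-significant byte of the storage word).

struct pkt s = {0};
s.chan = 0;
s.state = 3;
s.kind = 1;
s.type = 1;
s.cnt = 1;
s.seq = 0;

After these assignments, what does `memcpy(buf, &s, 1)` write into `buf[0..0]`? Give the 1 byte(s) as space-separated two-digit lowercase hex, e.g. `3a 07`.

3e

chan:1 = 0 → 0x0 << 7 → word 0x00
state:3 = 3 → 0x3 << 4 → word 0x30
kind:1 = 1 → 0x1 << 3 → word 0x38
type:1 = 1 → 0x1 << 2 → word 0x3c
cnt:1 = 1 → 0x1 << 1 → word 0x3e
seq:1 = 0 → 0x0 << 0 → word 0x3e
word = 0x3e → big-endian bytes:
  [0]=0x3e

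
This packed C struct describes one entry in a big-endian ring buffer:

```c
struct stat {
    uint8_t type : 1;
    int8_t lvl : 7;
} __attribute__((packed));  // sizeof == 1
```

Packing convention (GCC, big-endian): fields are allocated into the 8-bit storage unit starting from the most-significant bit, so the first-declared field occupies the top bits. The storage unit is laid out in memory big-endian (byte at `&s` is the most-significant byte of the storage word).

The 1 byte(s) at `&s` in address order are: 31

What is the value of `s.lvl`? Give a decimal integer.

49

[0]=0x31 (big-endian) → word 0x31
type [7+:1] = (word>>7) & 0x1 = 0
lvl [0+:7] = (word>>0) & 0x7f = 49  ←
lvl signed 7b, MSB=0: value = 49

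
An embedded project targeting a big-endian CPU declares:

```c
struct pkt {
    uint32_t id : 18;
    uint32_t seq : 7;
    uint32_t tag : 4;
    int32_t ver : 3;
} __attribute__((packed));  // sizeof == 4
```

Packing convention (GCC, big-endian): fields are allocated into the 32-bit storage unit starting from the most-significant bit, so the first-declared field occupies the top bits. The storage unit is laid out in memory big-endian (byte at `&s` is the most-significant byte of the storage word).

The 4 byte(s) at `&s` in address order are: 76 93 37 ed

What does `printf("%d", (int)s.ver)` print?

-3

[0]=0x76 [1]=0x93 [2]=0x37 [3]=0xed (big-endian) → word 0x769337ed
id [14+:18] = (word>>14) & 0x3ffff = 121420
seq [7+:7] = (word>>7) & 0x7f = 111
tag [3+:4] = (word>>3) & 0xf = 13
ver [0+:3] = (word>>0) & 0x7 = 5  ←
ver signed 3b, MSB=1: 5 - 8 = -3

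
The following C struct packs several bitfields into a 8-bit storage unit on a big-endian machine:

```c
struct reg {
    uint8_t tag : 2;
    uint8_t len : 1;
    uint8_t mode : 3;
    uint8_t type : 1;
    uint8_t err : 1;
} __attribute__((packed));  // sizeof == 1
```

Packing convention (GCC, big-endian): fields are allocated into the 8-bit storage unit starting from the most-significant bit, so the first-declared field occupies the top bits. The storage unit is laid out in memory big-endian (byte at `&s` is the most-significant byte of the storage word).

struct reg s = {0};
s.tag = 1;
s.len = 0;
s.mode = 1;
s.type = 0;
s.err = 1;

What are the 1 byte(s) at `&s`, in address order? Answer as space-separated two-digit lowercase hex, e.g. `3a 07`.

45

[6+:2] tag=1 & 0x3 = 0x1; word=0x40
[5+:1] len=0 & 0x1 = 0x0; word=0x40
[2+:3] mode=1 & 0x7 = 0x1; word=0x44
[1+:1] type=0 & 0x1 = 0x0; word=0x44
[0+:1] err=1 & 0x1 = 0x1; word=0x45
word = 0x45 → big-endian bytes:
  [0]=0x45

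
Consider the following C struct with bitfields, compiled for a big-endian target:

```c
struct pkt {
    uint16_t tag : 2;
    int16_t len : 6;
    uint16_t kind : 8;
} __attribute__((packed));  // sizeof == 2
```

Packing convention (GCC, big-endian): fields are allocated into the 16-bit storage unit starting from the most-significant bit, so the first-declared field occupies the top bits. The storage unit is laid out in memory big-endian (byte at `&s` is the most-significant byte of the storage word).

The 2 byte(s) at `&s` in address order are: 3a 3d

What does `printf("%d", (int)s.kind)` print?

61

[0]=0x3a [1]=0x3d (big-endian) → word 0x3a3d
tag [14+:2] = (word>>14) & 0x3 = 0
len [8+:6] = (word>>8) & 0x3f = 58
kind [0+:8] = (word>>0) & 0xff = 61  ←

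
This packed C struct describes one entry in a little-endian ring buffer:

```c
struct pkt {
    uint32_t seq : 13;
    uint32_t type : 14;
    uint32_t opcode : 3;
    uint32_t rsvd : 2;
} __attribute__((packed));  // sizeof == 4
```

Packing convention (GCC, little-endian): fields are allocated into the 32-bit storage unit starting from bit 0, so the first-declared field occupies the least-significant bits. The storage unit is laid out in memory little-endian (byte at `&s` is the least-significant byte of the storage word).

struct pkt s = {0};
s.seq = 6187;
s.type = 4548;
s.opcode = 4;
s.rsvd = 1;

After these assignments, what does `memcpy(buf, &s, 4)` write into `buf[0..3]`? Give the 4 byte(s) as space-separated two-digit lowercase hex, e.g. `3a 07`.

seq (13b) val=6187 bits=0x182b at bit 0: 0x0000182b
type (14b) val=4548 bits=0x11c4 at bit 13: 0x0238982b
opcode (3b) val=4 bits=0x4 at bit 27: 0x2238982b
rsvd (2b) val=1 bits=0x1 at bit 30: 0x6238982b
word = 0x6238982b → little-endian bytes:
  [0]=0x2b  [1]=0x98  [2]=0x38  [3]=0x62

2b 98 38 62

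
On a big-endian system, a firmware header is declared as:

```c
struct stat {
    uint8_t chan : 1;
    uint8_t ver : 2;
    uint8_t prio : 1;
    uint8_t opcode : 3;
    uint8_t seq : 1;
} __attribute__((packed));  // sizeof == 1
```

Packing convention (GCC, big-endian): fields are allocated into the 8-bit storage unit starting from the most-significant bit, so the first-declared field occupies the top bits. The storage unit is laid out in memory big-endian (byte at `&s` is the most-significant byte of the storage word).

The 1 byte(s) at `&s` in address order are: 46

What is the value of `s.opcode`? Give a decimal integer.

[0]=0x46 (big-endian) → word 0x46
chan:1 @ bit 7 → (0x46>>7)&0x1 = 0x0
ver:2 @ bit 5 → (0x46>>5)&0x3 = 0x2
prio:1 @ bit 4 → (0x46>>4)&0x1 = 0x0
opcode:3 @ bit 1 → (0x46>>1)&0x7 = 0x3  ←
seq:1 @ bit 0 → (0x46>>0)&0x1 = 0x0

3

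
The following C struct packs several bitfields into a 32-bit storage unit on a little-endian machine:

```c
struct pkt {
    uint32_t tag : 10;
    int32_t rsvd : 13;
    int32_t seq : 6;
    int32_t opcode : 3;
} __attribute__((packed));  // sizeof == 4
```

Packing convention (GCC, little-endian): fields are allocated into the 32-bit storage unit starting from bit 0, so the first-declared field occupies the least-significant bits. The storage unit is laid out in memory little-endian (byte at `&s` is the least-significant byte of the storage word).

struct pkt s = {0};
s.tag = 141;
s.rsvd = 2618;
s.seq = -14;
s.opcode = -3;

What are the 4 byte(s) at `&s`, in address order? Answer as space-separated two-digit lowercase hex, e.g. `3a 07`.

[0+:10] tag=141 & 0x3ff = 0x8d; word=0x0000008d
[10+:13] rsvd=2618 & 0x1fff = 0xa3a; word=0x0028e88d
[23+:6] seq=-14 & 0x3f = 0x32; word=0x1928e88d
[29+:3] opcode=-3 & 0x7 = 0x5; word=0xb928e88d
word = 0xb928e88d → little-endian bytes:
  [0]=0x8d  [1]=0xe8  [2]=0x28  [3]=0xb9

8d e8 28 b9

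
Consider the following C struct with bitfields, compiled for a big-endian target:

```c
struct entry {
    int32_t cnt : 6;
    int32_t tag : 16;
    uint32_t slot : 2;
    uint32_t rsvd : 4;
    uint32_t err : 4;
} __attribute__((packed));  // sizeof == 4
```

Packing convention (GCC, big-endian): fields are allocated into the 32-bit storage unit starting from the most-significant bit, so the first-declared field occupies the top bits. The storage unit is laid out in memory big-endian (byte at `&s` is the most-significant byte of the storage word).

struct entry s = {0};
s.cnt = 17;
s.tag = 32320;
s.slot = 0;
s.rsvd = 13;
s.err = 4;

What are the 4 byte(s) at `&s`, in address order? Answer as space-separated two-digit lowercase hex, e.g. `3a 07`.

45 f9 00 d4

cnt:6 = 17 → 0x11 << 26 → word 0x44000000
tag:16 = 32320 → 0x7e40 << 10 → word 0x45f90000
slot:2 = 0 → 0x0 << 8 → word 0x45f90000
rsvd:4 = 13 → 0xd << 4 → word 0x45f900d0
err:4 = 4 → 0x4 << 0 → word 0x45f900d4
word = 0x45f900d4 → big-endian bytes:
  [0]=0x45  [1]=0xf9  [2]=0x00  [3]=0xd4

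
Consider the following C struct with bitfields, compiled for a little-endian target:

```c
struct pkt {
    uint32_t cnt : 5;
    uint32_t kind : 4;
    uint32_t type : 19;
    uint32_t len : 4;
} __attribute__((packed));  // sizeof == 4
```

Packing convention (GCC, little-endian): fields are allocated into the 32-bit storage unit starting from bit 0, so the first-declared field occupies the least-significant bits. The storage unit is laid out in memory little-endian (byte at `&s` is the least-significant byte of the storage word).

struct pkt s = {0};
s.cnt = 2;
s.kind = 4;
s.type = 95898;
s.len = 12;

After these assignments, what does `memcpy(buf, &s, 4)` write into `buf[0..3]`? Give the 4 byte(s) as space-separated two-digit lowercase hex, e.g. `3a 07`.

[0+:5] cnt=2 & 0x1f = 0x2; word=0x00000002
[5+:4] kind=4 & 0xf = 0x4; word=0x00000082
[9+:19] type=95898 & 0x7ffff = 0x1769a; word=0x02ed3482
[28+:4] len=12 & 0xf = 0xc; word=0xc2ed3482
word = 0xc2ed3482 → little-endian bytes:
  [0]=0x82  [1]=0x34  [2]=0xed  [3]=0xc2

82 34 ed c2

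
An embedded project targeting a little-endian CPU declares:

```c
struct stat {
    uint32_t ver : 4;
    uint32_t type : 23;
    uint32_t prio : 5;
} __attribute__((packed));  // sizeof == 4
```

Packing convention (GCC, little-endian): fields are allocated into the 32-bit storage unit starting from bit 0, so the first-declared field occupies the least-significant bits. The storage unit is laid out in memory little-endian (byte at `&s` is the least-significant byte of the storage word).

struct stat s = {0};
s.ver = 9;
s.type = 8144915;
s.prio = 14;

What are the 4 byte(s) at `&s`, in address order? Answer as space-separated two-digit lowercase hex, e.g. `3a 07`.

ver (4b) val=9 bits=0x9 at bit 0: 0x00000009
type (23b) val=8144915 bits=0x7c4813 at bit 4: 0x07c48139
prio (5b) val=14 bits=0xe at bit 27: 0x77c48139
word = 0x77c48139 → little-endian bytes:
  [0]=0x39  [1]=0x81  [2]=0xc4  [3]=0x77

39 81 c4 77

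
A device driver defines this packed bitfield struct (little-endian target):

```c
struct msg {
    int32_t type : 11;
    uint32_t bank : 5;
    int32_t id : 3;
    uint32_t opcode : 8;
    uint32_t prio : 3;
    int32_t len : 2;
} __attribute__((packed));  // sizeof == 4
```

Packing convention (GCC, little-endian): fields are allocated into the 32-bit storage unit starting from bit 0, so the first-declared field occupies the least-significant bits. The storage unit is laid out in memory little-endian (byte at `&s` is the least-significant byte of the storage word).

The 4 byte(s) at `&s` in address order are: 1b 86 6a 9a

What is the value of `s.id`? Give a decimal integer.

2

[0]=0x1b [1]=0x86 [2]=0x6a [3]=0x9a (little-endian) → word 0x9a6a861b
type [0+:11] = (word>>0) & 0x7ff = 1563
bank [11+:5] = (word>>11) & 0x1f = 16
id [16+:3] = (word>>16) & 0x7 = 2  ←
opcode [19+:8] = (word>>19) & 0xff = 77
prio [27+:3] = (word>>27) & 0x7 = 3
len [30+:2] = (word>>30) & 0x3 = 2
id signed 3b, MSB=0: value = 2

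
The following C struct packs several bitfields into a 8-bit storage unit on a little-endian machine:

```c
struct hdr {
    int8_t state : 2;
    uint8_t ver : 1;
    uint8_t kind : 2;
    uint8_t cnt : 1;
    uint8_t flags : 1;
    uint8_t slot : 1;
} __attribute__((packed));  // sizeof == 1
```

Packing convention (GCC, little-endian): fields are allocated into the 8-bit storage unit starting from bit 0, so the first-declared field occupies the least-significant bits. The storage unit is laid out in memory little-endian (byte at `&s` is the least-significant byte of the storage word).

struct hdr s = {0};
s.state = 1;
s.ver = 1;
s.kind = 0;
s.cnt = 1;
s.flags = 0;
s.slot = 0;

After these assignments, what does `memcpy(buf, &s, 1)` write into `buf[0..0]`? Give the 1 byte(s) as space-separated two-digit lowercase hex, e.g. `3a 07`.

25

[0+:2] state=1 & 0x3 = 0x1; word=0x01
[2+:1] ver=1 & 0x1 = 0x1; word=0x05
[3+:2] kind=0 & 0x3 = 0x0; word=0x05
[5+:1] cnt=1 & 0x1 = 0x1; word=0x25
[6+:1] flags=0 & 0x1 = 0x0; word=0x25
[7+:1] slot=0 & 0x1 = 0x0; word=0x25
word = 0x25 → little-endian bytes:
  [0]=0x25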